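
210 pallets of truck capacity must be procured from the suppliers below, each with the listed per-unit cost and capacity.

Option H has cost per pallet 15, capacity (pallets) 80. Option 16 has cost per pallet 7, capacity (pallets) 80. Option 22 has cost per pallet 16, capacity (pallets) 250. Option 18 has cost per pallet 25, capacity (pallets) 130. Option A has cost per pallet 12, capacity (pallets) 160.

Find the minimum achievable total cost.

2120

Cheapest first:
Take 80 from Option 16 at 7 — need 130 more.
Option A at 12: take 130 of its 160 — requirement met.
Option H, Option 22, Option 18: unused.
Cost = 80×7 + 130×12 = 2120.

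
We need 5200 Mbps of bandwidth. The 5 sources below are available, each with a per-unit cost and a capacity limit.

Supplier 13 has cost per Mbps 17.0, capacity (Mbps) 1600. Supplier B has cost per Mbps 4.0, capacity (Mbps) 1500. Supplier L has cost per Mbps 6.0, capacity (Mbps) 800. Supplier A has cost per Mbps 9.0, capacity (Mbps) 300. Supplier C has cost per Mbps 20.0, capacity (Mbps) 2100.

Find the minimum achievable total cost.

Fill from the cheapest source first.
Supplier B at 4.0: take all 1500 Mbps → 3700 still needed.
Take 800 from Supplier L at 6.0 → need 2900 more.
Supplier A at 9.0: take all 300 Mbps → 2600 still needed.
Supplier 13 (17.0): use full 1600 → 1000 Mbps to go.
Take 1000 from Supplier C at 20.0 to finish.
Cost = 1500×4.0 + 800×6.0 + 300×9.0 + 1600×17.0 + 1000×20.0 = 60700.

60700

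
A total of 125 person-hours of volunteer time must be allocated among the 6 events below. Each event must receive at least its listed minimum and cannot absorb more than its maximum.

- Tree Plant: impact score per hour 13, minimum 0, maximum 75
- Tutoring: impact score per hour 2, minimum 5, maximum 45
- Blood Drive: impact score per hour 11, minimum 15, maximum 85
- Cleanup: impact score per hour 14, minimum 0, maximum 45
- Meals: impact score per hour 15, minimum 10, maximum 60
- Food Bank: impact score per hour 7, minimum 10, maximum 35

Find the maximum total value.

1635

Meeting every minimum uses 0+5+15+0+10+10 = 40 person-hours, leaving 85.
Highest impact score per hour first: Meals 15 > Cleanup 14 > Tree Plant 13 > Blood Drive 11 > Food Bank 7 > Tutoring 2.
Meals takes 50 more to reach its cap of 60 ; 35 left.
Only 35 left; Cleanup takes them to reach 35.
Total = 2×5 + 11×15 + 14×35 + 15×60 + 7×10 = 1635.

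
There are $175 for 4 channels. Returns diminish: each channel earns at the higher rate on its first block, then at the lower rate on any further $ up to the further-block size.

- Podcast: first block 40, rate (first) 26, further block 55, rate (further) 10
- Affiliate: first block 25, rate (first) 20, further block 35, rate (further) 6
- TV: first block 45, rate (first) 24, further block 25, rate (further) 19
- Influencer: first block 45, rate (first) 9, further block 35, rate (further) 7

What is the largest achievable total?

Order all 8 blocks by rate: Podcast/tier1 26 > TV/tier1 24 > Affiliate/tier1 20 > TV/tier2 19 > Podcast/tier2 10 > Influencer/tier1 9 > Influencer/tier2 7 > Affiliate/tier2 6.
Podcast tier1 at 26: fill all 40 ; 135 left.
TV/tier1 (24): +45 ; 90 left.
Fill Affiliate tier1 block (25 at 20) ; 65 left.
Fill TV tier2 block (25 at 19) ; 40 left.
40 remain; put them into Podcast tier2 at 10.
Total = 26×40 + 24×45 + 20×25 + 19×25 + 10×40 = 3495.

3495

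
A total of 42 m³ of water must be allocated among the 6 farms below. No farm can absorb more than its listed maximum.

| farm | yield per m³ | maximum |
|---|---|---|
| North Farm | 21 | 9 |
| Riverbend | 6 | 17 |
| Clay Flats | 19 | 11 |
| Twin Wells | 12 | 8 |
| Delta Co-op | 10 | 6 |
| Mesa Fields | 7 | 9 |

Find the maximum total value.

Order the farms by yield per m³: North Farm 21 > Clay Flats 19 > Twin Wells 12 > Delta Co-op 10 > Mesa Fields 7 > Riverbend 6.
Give North Farm 9 to hit its cap of 9 — 33 left.
Clay Flats takes 11 to reach its cap of 11 — 22 left.
Twin Wells takes 8 to reach its cap of 8 — 14 left.
Delta Co-op takes 6 to reach its cap of 6 — 8 left.
Mesa Fields: +8 (room for 9) → 8. Pool exhausted.
Total = 21×9 + 19×11 + 12×8 + 10×6 + 7×8 = 610.

610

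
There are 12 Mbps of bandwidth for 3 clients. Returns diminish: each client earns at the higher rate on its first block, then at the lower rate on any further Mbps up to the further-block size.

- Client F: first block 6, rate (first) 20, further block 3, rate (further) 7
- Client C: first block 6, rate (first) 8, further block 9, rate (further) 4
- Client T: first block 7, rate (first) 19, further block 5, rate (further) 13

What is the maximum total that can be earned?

Rank every tier by rate: Client F/tier1 20 > Client T/tier1 19 > Client T/tier2 13 > Client C/tier1 8 > Client F/tier2 7 > Client C/tier2 4.
Fill Client F tier1 block (6 at 20) — 6 left.
Client T tier1 at 19: only 6 left, fill 6.
Total = 20×6 + 19×6 = 234.

234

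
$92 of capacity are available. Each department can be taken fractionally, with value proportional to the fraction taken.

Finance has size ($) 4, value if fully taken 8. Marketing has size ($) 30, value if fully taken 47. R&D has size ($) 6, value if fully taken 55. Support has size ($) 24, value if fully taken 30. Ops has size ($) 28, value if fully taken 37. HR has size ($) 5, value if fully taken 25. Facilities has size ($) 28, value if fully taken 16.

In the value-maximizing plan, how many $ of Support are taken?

Sort by value density: R&D 55/6≈9.17, HR 25/5≈5, Finance 8/4≈2, Marketing 47/30≈1.57, Ops 37/28≈1.32, Support 30/24≈1.25, Facilities 16/28≈0.571.
Take all of R&D (6 $, value 55) — 86 $ left.
HR: take in full, 5 $ for value 25 — 81 left.
Finance: take in full, 4 $ for value 8 — 77 left.
Take all of Marketing (30 $, value 47) — 47 $ left.
Ops: take in full, 28 $ for value 37 — 19 left.
19 $ left: a 19/24 share of Support gives 30×19/24 = 23.75.

19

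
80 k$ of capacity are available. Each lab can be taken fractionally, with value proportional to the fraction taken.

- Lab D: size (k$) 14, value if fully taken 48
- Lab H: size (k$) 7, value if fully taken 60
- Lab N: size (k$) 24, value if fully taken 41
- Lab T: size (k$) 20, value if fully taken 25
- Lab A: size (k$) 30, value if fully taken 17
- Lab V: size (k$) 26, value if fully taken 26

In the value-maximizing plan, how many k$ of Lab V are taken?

15

Rank by value-to-size ratio: Lab H 60/7≈8.57, Lab D 48/14≈3.43, Lab N 41/24≈1.71, Lab T 25/20≈1.25, Lab V 26/26≈1, Lab A 17/30≈0.567.
Lab H: take in full, 7 k$ for value 60 — 73 left.
Take all of Lab D (14 k$, value 48) — 59 k$ left.
All 24 k$ of Lab N fit (value 41) — 35 remain.
Lab T: take in full, 20 k$ for value 25 — 15 left.
15 k$ left: a 15/26 share of Lab V gives 26×15/26 = 15.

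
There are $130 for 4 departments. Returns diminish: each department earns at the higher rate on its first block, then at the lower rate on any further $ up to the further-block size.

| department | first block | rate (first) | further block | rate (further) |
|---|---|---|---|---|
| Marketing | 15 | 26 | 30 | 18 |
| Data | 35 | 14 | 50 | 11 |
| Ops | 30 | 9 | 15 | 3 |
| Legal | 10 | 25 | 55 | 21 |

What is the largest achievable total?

2615

Rank every tier by rate: Marketing/tier1 26 > Legal/tier1 25 > Legal/tier2 21 > Marketing/tier2 18 > Data/tier1 14 > Data/tier2 11 > Ops/tier1 9 > Ops/tier2 3.
Fill Marketing tier1 block (15 at 26) ; 115 left.
Legal tier1 at 25: fill all 10 ; 105 left.
Legal tier2 at 21: fill all 55 ; 50 left.
Marketing tier2 at 18: fill all 30 ; 20 left.
Data/tier1: +20 of 35 at 14; pool empty.
Total = 26×15 + 25×10 + 21×55 + 18×30 + 14×20 = 2615.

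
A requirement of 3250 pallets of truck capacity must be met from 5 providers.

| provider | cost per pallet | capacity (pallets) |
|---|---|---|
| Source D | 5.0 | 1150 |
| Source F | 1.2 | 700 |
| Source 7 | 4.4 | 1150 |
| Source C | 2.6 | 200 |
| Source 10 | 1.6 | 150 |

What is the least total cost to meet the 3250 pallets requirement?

11910

Use providers in increasing cost order.
Source F (1.2): use full 700 → 2550 pallets to go.
Source 10 (1.6): use full 150 → 2400 pallets to go.
Source C (2.6): use full 200 → 2200 pallets to go.
Source 7 at 4.4: take all 1150 pallets → 1050 still needed.
Source D (5.0): take the remaining 1050 → done.
Cost = 700×1.2 + 150×1.6 + 200×2.6 + 1150×4.4 + 1050×5.0 = 11910.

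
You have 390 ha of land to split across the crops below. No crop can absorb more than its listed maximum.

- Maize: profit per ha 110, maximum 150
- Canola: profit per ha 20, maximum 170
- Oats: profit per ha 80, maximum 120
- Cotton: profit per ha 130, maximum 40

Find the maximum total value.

32900

Rank by profit per ha: Cotton 130 > Maize 110 > Oats 80 > Canola 20.
Give Cotton 40 to hit its cap of 40 ; 350 left.
Maize: +150 to 150 (cap) ; 200 left.
Give Oats 120 to hit its cap of 120 ; 80 left.
Only 80 left; Canola takes them to reach 80.
Total = 110×150 + 20×80 + 80×120 + 130×40 = 32900.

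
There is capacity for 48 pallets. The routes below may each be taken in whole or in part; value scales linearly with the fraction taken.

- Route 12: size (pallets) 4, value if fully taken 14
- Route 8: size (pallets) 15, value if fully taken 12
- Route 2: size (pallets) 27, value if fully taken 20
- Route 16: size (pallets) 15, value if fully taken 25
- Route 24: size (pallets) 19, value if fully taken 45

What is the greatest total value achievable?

Rank by value-to-size ratio: Route 12 14/4≈3.5, Route 24 45/19≈2.37, Route 16 25/15≈1.67, Route 8 12/15≈0.8, Route 2 20/27≈0.741.
All 4 pallets of Route 12 fit (value 14) ; 44 remain.
Take all of Route 24 (19 pallets, value 45) ; 25 pallets left.
All 15 pallets of Route 16 fit (value 25) ; 10 remain.
Fill the last 10 pallets with part of Route 8: 10/15 of it earns 8.
Total value = 92.

92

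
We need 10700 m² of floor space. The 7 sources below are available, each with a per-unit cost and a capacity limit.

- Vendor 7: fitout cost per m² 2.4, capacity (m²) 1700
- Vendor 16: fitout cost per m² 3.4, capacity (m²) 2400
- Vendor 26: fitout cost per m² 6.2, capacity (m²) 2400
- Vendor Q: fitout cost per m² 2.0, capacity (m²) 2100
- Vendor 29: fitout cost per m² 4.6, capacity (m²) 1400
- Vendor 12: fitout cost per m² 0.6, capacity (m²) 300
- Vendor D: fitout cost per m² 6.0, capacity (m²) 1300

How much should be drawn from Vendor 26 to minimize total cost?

Use sources in increasing cost order.
Vendor 12 (0.6): use full 300 ; 10400 m² to go.
Vendor Q at 2.0: take all 2100 m² ; 8300 still needed.
Vendor 7 at 2.4: take all 1700 m² ; 6600 still needed.
Take 2400 from Vendor 16 at 3.4 ; need 4200 more.
Vendor 29 (4.6): use full 1400 ; 2800 m² to go.
Take 1300 from Vendor D at 6.0 ; need 1500 more.
Take 1500 from Vendor 26 at 6.2 to finish.

1500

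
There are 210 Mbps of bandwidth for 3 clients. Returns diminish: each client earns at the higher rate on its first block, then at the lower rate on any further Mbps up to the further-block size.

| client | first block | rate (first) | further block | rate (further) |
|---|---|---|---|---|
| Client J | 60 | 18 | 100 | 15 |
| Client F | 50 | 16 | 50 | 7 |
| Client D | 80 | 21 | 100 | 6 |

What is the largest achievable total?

Order all 6 blocks by rate: Client D/T1 21 > Client J/T1 18 > Client F/T1 16 > Client J/T2 15 > Client F/T2 7 > Client D/T2 6.
Client D/T1 (21): +80 → 130 left.
Client J/T1 (18): +60 → 70 left.
Client F/T1 (16): +50 → 20 left.
Client J/T2: +20 of 100 at 15; pool empty.
Total = 21×80 + 18×60 + 16×50 + 15×20 = 3860.

3860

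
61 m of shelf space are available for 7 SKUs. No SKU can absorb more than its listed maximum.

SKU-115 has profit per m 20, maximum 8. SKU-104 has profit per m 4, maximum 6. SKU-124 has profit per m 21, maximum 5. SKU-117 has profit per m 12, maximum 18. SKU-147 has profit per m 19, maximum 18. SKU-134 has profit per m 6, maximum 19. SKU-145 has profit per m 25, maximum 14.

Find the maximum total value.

Order the SKUs by profit per m: SKU-145 25 > SKU-124 21 > SKU-115 20 > SKU-147 19 > SKU-117 12 > SKU-134 6 > SKU-104 4.
SKU-145 takes 14 to reach its cap of 14 → 47 left.
SKU-124: +5 to 5 (cap) → 42 left.
SKU-115 takes 8 to reach its cap of 8 → 34 left.
SKU-147: +18 to 18 (cap) → 16 left.
SKU-117: +16 (room for 18) → 16. Pool exhausted.
Total = 20×8 + 21×5 + 12×16 + 19×18 + 25×14 = 1149.

1149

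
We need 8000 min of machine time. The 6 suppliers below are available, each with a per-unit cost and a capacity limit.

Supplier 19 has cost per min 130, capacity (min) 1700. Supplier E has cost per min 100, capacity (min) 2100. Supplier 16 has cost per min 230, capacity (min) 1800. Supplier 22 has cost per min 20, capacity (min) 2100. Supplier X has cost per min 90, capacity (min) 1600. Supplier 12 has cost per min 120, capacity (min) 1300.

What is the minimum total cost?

669000

Use suppliers in increasing cost order.
Supplier 22 (20): use full 2100 ; 5900 min to go.
Supplier X (90): use full 1600 ; 4300 min to go.
Take 2100 from Supplier E at 100 ; need 2200 more.
Take 1300 from Supplier 12 at 120 ; need 900 more.
Supplier 19 at 130: take 900 of its 1700 ; requirement met.
Supplier 16: unused.
Cost = 2100×20 + 1600×90 + 2100×100 + 1300×120 + 900×130 = 669000.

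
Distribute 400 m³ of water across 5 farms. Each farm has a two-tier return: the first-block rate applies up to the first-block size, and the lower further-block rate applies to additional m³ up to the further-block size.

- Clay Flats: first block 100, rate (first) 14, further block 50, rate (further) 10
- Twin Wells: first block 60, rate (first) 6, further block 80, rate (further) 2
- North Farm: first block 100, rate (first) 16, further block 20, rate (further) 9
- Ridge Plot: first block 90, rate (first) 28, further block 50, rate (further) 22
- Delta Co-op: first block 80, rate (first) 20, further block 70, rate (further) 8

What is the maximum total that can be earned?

Treat each block as its own option and order by rate: Ridge Plot/tier1 28 > Ridge Plot/tier2 22 > Delta Co-op/tier1 20 > North Farm/tier1 16 > Clay Flats/tier1 14 > Clay Flats/tier2 10 > North Farm/tier2 9 > Delta Co-op/tier2 8 > Twin Wells/tier1 6 > Twin Wells/tier2 2.
Ridge Plot tier1 at 28: fill all 90 — 310 left.
Ridge Plot tier2 at 22: fill all 50 — 260 left.
Delta Co-op/tier1 (20): +80 — 180 left.
North Farm/tier1 (16): +100 — 80 left.
Clay Flats/tier1: +80 of 100 at 14; pool empty.
Total = 28×90 + 22×50 + 20×80 + 16×100 + 14×80 = 7940.

7940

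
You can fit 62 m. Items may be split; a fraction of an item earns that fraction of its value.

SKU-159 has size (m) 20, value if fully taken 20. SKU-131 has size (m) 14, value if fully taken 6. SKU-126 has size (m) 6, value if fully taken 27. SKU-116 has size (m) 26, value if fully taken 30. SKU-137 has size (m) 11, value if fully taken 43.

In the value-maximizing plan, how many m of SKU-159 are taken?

19

Best value per unit of size first: SKU-126 27/6≈4.5, SKU-137 43/11≈3.91, SKU-116 30/26≈1.15, SKU-159 20/20≈1, SKU-131 6/14≈0.429.
Take all of SKU-126 (6 m, value 27) → 56 m left.
SKU-137: take in full, 11 m for value 43 → 45 left.
SKU-116: take in full, 26 m for value 30 → 19 left.
Fill the last 19 m with part of SKU-159: 19/20 of it earns 19.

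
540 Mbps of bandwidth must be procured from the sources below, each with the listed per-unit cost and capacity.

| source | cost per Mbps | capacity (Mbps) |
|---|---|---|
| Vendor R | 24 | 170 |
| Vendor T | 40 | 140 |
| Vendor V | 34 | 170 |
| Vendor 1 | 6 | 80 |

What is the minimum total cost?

Use sources in increasing cost order.
Vendor 1 (6): use full 80 ; 460 Mbps to go.
Vendor R (24): use full 170 ; 290 Mbps to go.
Vendor V at 34: take all 170 Mbps ; 120 still needed.
Vendor T at 40: take 120 of its 140 ; requirement met.
Cost = 80×6 + 170×24 + 170×34 + 120×40 = 15140.

15140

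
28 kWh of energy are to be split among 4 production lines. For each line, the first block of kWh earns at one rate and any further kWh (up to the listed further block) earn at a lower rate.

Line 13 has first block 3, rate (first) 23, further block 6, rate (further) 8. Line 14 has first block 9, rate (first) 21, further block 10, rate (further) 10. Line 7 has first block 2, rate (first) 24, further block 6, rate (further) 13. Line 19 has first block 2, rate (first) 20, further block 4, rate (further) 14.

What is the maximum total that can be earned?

Treat each block as its own option and order by rate: Line 7/first 24 > Line 13/first 23 > Line 14/first 21 > Line 19/first 20 > Line 19/second 14 > Line 7/second 13 > Line 14/second 10 > Line 13/second 8.
Fill Line 7 first block (2 at 24) → 26 left.
Line 13/first (23): +3 → 23 left.
Line 14/first (21): +9 → 14 left.
Line 19/first (20): +2 → 12 left.
Fill Line 19 second block (4 at 14) → 8 left.
Line 7 second at 13: fill all 6 → 2 left.
Line 14 second at 10: only 2 left, fill 2.
Total = 24×2 + 23×3 + 21×9 + 20×2 + 14×4 + 13×6 + 10×2 = 500.

500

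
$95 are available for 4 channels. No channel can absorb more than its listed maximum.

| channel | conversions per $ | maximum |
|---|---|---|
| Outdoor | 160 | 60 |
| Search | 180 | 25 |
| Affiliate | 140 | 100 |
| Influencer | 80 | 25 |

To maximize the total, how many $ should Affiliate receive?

Rank by conversions per $: Search 180 > Outdoor 160 > Affiliate 140 > Influencer 80.
Give Search 25 to hit its cap of 25 ; 70 left.
Give Outdoor 60 to hit its cap of 60 ; 10 left.
Affiliate: +10 (room for 100) → 10. Pool exhausted.

10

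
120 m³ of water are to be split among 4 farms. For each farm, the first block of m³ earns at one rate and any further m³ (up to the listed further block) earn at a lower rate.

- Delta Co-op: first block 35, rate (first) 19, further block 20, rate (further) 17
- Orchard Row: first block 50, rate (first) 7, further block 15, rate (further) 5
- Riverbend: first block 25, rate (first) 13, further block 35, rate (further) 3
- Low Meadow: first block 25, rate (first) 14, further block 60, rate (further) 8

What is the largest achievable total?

Order all 8 blocks by rate: Delta Co-op/tier1 19 > Delta Co-op/tier2 17 > Low Meadow/tier1 14 > Riverbend/tier1 13 > Low Meadow/tier2 8 > Orchard Row/tier1 7 > Orchard Row/tier2 5 > Riverbend/tier2 3.
Delta Co-op/tier1 (19): +35 → 85 left.
Delta Co-op/tier2 (17): +20 → 65 left.
Low Meadow/tier1 (14): +25 → 40 left.
Riverbend tier1 at 13: fill all 25 → 15 left.
Low Meadow/tier2: +15 of 60 at 8; pool empty.
Total = 19×35 + 17×20 + 14×25 + 13×25 + 8×15 = 1800.

1800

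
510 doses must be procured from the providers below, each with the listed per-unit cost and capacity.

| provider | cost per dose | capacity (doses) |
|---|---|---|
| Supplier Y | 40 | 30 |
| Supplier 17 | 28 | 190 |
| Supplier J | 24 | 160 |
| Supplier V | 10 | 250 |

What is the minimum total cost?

9140

Cheapest first:
Supplier V (10): use full 250 → 260 doses to go.
Supplier J (24): use full 160 → 100 doses to go.
Take 100 from Supplier 17 at 28 to finish.
Supplier Y: unused.
Cost = 250×10 + 160×24 + 100×28 = 9140.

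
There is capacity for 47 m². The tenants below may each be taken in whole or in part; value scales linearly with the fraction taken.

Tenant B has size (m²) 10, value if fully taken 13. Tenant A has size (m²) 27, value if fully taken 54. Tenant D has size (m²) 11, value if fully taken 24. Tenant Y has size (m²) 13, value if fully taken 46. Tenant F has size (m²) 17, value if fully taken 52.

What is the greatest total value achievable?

134

Best value per unit of size first: Tenant Y 46/13≈3.54, Tenant F 52/17≈3.06, Tenant D 24/11≈2.18, Tenant A 54/27≈2, Tenant B 13/10≈1.3.
All 13 m² of Tenant Y fit (value 46) — 34 remain.
All 17 m² of Tenant F fit (value 52) — 17 remain.
Tenant D: take in full, 11 m² for value 24 — 6 left.
Fill the last 6 m² with part of Tenant A: 6/27 of it earns 12.
Total value = 134.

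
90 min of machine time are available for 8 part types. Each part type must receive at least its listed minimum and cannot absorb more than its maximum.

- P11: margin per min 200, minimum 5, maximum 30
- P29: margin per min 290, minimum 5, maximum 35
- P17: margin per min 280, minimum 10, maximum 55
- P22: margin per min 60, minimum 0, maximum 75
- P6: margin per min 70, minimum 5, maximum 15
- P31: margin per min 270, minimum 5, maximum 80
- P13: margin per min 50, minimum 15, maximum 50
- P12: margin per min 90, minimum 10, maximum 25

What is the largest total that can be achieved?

Meeting every minimum uses 5+5+10+0+5+5+15+10 = 55 min, leaving 35.
Highest margin per min first: P29 290 > P17 280 > P31 270 > P11 200 > P12 90 > P6 70 > P22 60 > P13 50.
P29: +30 to 35 (cap) → 5 left.
P17 has room for 45 more but only 5 remain, so it gets 15.
Total = 200×5 + 290×35 + 280×15 + 70×5 + 270×5 + 50×15 + 90×10 = 18700.

18700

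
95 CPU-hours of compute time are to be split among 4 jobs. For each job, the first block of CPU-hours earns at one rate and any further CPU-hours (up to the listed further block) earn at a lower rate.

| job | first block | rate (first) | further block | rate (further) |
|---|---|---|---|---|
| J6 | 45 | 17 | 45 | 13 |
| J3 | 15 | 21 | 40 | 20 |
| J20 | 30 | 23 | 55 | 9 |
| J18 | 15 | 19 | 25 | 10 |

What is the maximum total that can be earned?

Treat each block as its own option and order by rate: J20/tier1 23 > J3/tier1 21 > J3/tier2 20 > J18/tier1 19 > J6/tier1 17 > J6/tier2 13 > J18/tier2 10 > J20/tier2 9.
Fill J20 tier1 block (30 at 23) — 65 left.
Fill J3 tier1 block (15 at 21) — 50 left.
Fill J3 tier2 block (40 at 20) — 10 left.
J18 tier1 at 19: only 10 left, fill 10.
Total = 23×30 + 21×15 + 20×40 + 19×10 = 1995.

1995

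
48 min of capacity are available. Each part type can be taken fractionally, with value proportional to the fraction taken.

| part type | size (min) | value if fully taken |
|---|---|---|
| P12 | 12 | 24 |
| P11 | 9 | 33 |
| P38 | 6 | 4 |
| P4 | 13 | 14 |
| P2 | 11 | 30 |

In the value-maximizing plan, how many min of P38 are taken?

3

Best value per unit of size first: P11 33/9≈3.67, P2 30/11≈2.73, P12 24/12≈2, P4 14/13≈1.08, P38 4/6≈0.667.
Take all of P11 (9 min, value 33) → 39 min left.
Take all of P2 (11 min, value 30) → 28 min left.
P12: take in full, 12 min for value 24 → 16 left.
All 13 min of P4 fit (value 14) → 3 remain.
3 min left: a 3/6 share of P38 gives 4×3/6 = 2.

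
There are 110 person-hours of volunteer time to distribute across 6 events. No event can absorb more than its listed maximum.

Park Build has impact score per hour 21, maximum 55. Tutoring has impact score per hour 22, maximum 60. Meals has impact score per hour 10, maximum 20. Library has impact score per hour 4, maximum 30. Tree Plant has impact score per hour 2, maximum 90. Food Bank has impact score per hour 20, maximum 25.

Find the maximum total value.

Rank by impact score per hour: Tutoring 22 > Park Build 21 > Food Bank 20 > Meals 10 > Library 4 > Tree Plant 2.
Tutoring takes 60 to reach its cap of 60 — 50 left.
Park Build has room for 55 but only 50 remain, so it gets 50.
Total = 21×50 + 22×60 = 2370.

2370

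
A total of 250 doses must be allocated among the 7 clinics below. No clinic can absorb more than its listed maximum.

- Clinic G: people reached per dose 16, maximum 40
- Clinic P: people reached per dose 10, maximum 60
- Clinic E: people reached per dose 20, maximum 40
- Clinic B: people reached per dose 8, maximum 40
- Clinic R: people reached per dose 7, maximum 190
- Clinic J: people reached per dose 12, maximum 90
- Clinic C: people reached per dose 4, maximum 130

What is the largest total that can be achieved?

3280

Rank by people reached per dose: Clinic E 20 > Clinic G 16 > Clinic J 12 > Clinic P 10 > Clinic B 8 > Clinic R 7 > Clinic C 4.
Clinic E: +40 to 40 (cap) — 210 left.
Clinic G takes 40 to reach its cap of 40 — 170 left.
Give Clinic J 90 to hit its cap of 90 — 80 left.
Give Clinic P 60 to hit its cap of 60 — 20 left.
Only 20 left; Clinic B takes them to reach 20.
Total = 16×40 + 10×60 + 20×40 + 8×20 + 12×90 = 3280.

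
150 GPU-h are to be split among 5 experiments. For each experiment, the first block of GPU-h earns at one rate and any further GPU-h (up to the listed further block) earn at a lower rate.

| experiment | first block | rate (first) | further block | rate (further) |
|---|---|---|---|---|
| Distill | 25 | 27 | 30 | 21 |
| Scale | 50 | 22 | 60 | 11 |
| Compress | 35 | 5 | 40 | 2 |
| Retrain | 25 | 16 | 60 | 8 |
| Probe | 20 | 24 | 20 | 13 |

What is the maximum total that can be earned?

Rank every tier by rate: Distill/first 27 > Probe/first 24 > Scale/first 22 > Distill/second 21 > Retrain/first 16 > Probe/second 13 > Scale/second 11 > Retrain/second 8 > Compress/first 5 > Compress/second 2.
Distill/first (27): +25 — 125 left.
Probe/first (24): +20 — 105 left.
Scale/first (22): +50 — 55 left.
Distill second at 21: fill all 30 — 25 left.
Retrain/first (16): +25 — 0 left.
Total = 27×25 + 24×20 + 22×50 + 21×30 + 16×25 = 3285.

3285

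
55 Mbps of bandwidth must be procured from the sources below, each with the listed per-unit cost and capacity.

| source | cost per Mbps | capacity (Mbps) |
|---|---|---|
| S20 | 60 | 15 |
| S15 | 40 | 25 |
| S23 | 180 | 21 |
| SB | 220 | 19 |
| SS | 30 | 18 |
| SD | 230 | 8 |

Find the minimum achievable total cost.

2260

Use sources in increasing cost order.
SS (30): use full 18 — 37 Mbps to go.
S15 at 40: take all 25 Mbps — 12 still needed.
Take 12 from S20 at 60 to finish.
S23, SB, SD: unused.
Cost = 18×30 + 25×40 + 12×60 = 2260.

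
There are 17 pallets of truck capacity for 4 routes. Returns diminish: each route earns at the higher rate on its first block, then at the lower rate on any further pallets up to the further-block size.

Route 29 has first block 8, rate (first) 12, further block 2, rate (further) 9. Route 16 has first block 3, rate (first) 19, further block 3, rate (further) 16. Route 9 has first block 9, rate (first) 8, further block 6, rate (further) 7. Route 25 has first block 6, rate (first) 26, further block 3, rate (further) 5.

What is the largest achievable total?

321

Order all 8 blocks by rate: Route 25/tier1 26 > Route 16/tier1 19 > Route 16/tier2 16 > Route 29/tier1 12 > Route 29/tier2 9 > Route 9/tier1 8 > Route 9/tier2 7 > Route 25/tier2 5.
Fill Route 25 tier1 block (6 at 26) → 11 left.
Fill Route 16 tier1 block (3 at 19) → 8 left.
Route 16 tier2 at 16: fill all 3 → 5 left.
Route 29 tier1 at 12: only 5 left, fill 5.
Total = 26×6 + 19×3 + 16×3 + 12×5 = 321.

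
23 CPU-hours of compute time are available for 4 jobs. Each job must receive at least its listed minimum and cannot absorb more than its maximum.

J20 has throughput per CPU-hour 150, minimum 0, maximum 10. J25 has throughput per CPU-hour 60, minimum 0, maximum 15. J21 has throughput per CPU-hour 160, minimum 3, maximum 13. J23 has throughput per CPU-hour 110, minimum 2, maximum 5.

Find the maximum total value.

3500

Meeting every minimum uses 0+0+3+2 = 5 CPU-hours, leaving 18.
Order the jobs by throughput per CPU-hour: J21 160 > J20 150 > J23 110 > J25 60.
J21: +10 to 13 (cap) ; 8 left.
J20 has room for 10 more but only 8 remain, so it gets 8.
Total = 150×8 + 160×13 + 110×2 = 3500.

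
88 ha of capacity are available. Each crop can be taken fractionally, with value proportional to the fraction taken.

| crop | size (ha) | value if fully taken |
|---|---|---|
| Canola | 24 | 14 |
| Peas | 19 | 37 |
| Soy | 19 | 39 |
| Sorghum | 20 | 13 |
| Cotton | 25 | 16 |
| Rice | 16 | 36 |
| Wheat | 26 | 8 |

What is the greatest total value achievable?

Rank by value-to-size ratio: Rice 36/16≈2.25, Soy 39/19≈2.05, Peas 37/19≈1.95, Sorghum 13/20≈0.65, Cotton 16/25≈0.64, Canola 14/24≈0.583, Wheat 8/26≈0.308.
Take all of Rice (16 ha, value 36) ; 72 ha left.
All 19 ha of Soy fit (value 39) ; 53 remain.
Take all of Peas (19 ha, value 37) ; 34 ha left.
All 20 ha of Sorghum fit (value 13) ; 14 remain.
Fill the last 14 ha with part of Cotton: 14/25 of it earns 8.96.
Total value = 133.96.

133.96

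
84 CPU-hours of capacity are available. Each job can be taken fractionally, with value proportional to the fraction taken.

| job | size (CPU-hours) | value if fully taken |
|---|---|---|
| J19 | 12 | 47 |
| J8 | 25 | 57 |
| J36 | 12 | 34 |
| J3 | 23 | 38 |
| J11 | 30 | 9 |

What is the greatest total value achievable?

179.6

Sort by value density: J19 47/12≈3.92, J36 34/12≈2.83, J8 57/25≈2.28, J3 38/23≈1.65, J11 9/30≈0.3.
Take all of J19 (12 CPU-hours, value 47) ; 72 CPU-hours left.
J36: take in full, 12 CPU-hours for value 34 ; 60 left.
All 25 CPU-hours of J8 fit (value 57) ; 35 remain.
Take all of J3 (23 CPU-hours, value 38) ; 12 CPU-hours left.
Fill the last 12 CPU-hours with part of J11: 12/30 of it earns 3.6.
Total value = 179.6.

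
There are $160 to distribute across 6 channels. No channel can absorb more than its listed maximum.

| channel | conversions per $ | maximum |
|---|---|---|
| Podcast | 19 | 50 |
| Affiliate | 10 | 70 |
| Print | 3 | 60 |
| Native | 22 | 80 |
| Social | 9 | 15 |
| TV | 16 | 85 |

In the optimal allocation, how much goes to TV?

30

Order the channels by conversions per $: Native 22 > Podcast 19 > TV 16 > Affiliate 10 > Social 9 > Print 3.
Give Native 80 to hit its cap of 80 — 80 left.
Podcast: +50 to 50 (cap) — 30 left.
TV: +30 (room for 85) → 30. Pool exhausted.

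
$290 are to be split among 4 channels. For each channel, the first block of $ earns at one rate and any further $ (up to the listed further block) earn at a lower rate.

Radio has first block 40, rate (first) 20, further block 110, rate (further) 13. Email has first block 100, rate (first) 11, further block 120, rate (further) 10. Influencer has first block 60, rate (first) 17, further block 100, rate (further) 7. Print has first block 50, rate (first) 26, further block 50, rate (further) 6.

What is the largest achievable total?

4880

Treat each block as its own option and order by rate: Print/T1 26 > Radio/T1 20 > Influencer/T1 17 > Radio/T2 13 > Email/T1 11 > Email/T2 10 > Influencer/T2 7 > Print/T2 6.
Fill Print T1 block (50 at 26) → 240 left.
Radio T1 at 20: fill all 40 → 200 left.
Fill Influencer T1 block (60 at 17) → 140 left.
Fill Radio T2 block (110 at 13) → 30 left.
Email/T1: +30 of 100 at 11; pool empty.
Total = 26×50 + 20×40 + 17×60 + 13×110 + 11×30 = 4880.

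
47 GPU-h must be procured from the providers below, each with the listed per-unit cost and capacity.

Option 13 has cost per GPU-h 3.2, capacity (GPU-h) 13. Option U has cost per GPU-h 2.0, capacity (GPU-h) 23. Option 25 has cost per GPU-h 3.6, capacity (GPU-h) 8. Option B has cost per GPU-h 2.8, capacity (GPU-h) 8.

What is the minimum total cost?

120.8

Cheapest first:
Take 23 from Option U at 2.0 ; need 24 more.
Option B (2.8): use full 8 ; 16 GPU-h to go.
Option 13 (3.2): use full 13 ; 3 GPU-h to go.
Take 3 from Option 25 at 3.6 to finish.
Cost = 23×2.0 + 8×2.8 + 13×3.2 + 3×3.6 = 120.8.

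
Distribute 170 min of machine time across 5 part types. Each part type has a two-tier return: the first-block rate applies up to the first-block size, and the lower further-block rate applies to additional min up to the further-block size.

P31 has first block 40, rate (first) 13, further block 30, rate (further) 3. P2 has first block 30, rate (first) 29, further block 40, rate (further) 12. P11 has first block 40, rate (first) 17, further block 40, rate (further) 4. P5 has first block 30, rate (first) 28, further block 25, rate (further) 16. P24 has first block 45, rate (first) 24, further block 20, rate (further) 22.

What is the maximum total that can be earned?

3990

Order all 10 blocks by rate: P2/tier1 29 > P5/tier1 28 > P24/tier1 24 > P24/tier2 22 > P11/tier1 17 > P5/tier2 16 > P31/tier1 13 > P2/tier2 12 > P11/tier2 4 > P31/tier2 3.
Fill P2 tier1 block (30 at 29) → 140 left.
P5 tier1 at 28: fill all 30 → 110 left.
P24/tier1 (24): +45 → 65 left.
Fill P24 tier2 block (20 at 22) → 45 left.
P11/tier1 (17): +40 → 5 left.
P5 tier2 at 16: only 5 left, fill 5.
Total = 29×30 + 28×30 + 24×45 + 22×20 + 17×40 + 16×5 = 3990.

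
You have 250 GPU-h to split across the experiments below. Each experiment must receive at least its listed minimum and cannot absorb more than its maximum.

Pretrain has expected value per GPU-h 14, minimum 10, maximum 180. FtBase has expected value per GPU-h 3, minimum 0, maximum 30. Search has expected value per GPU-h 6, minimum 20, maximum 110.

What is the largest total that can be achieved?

2940

Meeting every minimum uses 10+0+20 = 30 GPU-h, leaving 220.
Order the experiments by expected value per GPU-h: Pretrain 14 > Search 6 > FtBase 3.
Give Pretrain 170 more to hit its cap of 180 → 50 left.
Search has room for 90 more but only 50 remain, so it gets 70.
Total = 14×180 + 6×70 = 2940.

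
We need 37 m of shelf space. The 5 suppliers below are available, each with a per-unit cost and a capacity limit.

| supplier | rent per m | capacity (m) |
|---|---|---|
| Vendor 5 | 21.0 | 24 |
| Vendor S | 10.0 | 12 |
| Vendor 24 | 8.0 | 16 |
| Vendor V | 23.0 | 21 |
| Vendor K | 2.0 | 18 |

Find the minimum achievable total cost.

194

Fill from the cheapest supplier first.
Vendor K at 2.0: take all 18 m — 19 still needed.
Vendor 24 at 8.0: take all 16 m — 3 still needed.
Vendor S (10.0): take the remaining 3 — done.
Vendor 5, Vendor V: unused.
Cost = 18×2.0 + 16×8.0 + 3×10.0 = 194.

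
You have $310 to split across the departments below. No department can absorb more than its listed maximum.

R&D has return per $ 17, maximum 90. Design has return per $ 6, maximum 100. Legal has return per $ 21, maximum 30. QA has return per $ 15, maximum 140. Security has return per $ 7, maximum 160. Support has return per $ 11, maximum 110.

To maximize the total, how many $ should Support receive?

50

Order the departments by return per $: Legal 21 > R&D 17 > QA 15 > Support 11 > Security 7 > Design 6.
Legal: +30 to 30 (cap) → 280 left.
R&D: +90 to 90 (cap) → 190 left.
QA takes 140 to reach its cap of 140 → 50 left.
Only 50 left; Support takes them to reach 50.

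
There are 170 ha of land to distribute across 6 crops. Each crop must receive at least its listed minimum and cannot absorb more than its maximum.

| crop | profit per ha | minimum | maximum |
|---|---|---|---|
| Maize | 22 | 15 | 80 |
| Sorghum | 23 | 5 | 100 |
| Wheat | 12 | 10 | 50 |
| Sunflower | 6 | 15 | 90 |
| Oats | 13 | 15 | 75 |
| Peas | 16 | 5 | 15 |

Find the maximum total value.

3335

Meeting every minimum uses 15+5+10+15+15+5 = 65 ha, leaving 105.
Highest profit per ha first: Sorghum 23 > Maize 22 > Peas 16 > Oats 13 > Wheat 12 > Sunflower 6.
Give Sorghum 95 more to hit its cap of 100 ; 10 left.
Maize has room for 65 more but only 10 remain, so it gets 25.
Total = 22×25 + 23×100 + 12×10 + 6×15 + 13×15 + 16×5 = 3335.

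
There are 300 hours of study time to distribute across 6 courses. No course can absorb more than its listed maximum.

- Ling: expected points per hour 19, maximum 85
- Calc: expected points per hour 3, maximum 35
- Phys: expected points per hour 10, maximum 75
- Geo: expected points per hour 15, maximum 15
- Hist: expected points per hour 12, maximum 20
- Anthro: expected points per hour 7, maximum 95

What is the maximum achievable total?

3525

Order the courses by expected points per hour: Ling 19 > Geo 15 > Hist 12 > Phys 10 > Anthro 7 > Calc 3.
Give Ling 85 to hit its cap of 85 ; 215 left.
Give Geo 15 to hit its cap of 15 ; 200 left.
Hist: +20 to 20 (cap) ; 180 left.
Phys takes 75 to reach its cap of 75 ; 105 left.
Give Anthro 95 to hit its cap of 95 ; 10 left.
Only 10 left; Calc takes them to reach 10.
Total = 19×85 + 3×10 + 10×75 + 15×15 + 12×20 + 7×95 = 3525.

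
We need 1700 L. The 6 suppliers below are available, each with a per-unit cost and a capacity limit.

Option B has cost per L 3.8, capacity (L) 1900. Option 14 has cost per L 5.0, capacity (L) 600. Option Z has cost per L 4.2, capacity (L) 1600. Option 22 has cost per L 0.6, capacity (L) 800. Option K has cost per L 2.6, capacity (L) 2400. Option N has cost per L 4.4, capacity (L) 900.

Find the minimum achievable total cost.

Fill from the cheapest supplier first.
Option 22 (0.6): use full 800 ; 900 L to go.
Option K (2.6): take the remaining 900 ; done.
Option B, Option Z, Option N, Option 14: unused.
Cost = 800×0.6 + 900×2.6 = 2820.

2820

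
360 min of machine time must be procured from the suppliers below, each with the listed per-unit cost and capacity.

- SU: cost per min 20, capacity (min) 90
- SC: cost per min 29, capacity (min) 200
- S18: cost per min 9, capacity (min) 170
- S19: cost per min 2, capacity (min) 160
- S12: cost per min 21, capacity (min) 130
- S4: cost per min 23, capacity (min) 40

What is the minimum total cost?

2450

Fill from the cheapest supplier first.
Take 160 from S19 at 2 ; need 200 more.
S18 (9): use full 170 ; 30 min to go.
SU at 20: take 30 of its 90 ; requirement met.
S12, S4, SC: unused.
Cost = 160×2 + 170×9 + 30×20 = 2450.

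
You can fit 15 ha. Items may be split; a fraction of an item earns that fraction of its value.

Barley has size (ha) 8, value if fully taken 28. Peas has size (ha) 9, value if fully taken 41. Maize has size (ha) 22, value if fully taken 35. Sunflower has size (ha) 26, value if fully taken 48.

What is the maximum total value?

Best value per unit of size first: Peas 41/9≈4.56, Barley 28/8≈3.5, Sunflower 48/26≈1.85, Maize 35/22≈1.59.
All 9 ha of Peas fit (value 41) ; 6 remain.
Fill the last 6 ha with part of Barley: 6/8 of it earns 21.
Total value = 62.

62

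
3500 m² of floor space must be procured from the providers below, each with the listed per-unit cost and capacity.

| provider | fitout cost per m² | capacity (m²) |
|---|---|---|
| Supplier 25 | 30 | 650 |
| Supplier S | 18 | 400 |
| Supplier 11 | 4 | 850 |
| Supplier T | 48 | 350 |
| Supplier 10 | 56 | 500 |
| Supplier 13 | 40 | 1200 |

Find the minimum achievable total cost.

Cheapest first:
Supplier 11 (4): use full 850 — 2650 m² to go.
Take 400 from Supplier S at 18 — need 2250 more.
Supplier 25 at 30: take all 650 m² — 1600 still needed.
Supplier 13 (40): use full 1200 — 400 m² to go.
Supplier T (48): use full 350 — 50 m² to go.
Take 50 from Supplier 10 at 56 to finish.
Cost = 850×4 + 400×18 + 650×30 + 1200×40 + 350×48 + 50×56 = 97700.

97700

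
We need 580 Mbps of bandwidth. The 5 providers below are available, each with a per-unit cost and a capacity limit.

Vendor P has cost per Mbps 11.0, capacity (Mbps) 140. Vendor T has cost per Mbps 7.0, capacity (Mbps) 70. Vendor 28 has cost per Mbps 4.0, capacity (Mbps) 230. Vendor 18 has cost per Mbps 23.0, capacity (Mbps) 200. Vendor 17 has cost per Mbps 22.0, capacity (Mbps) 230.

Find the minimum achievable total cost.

6030

Fill from the cheapest provider first.
Vendor 28 (4.0): use full 230 — 350 Mbps to go.
Vendor T (7.0): use full 70 — 280 Mbps to go.
Vendor P (11.0): use full 140 — 140 Mbps to go.
Take 140 from Vendor 17 at 22.0 to finish.
Vendor 18: unused.
Cost = 230×4.0 + 70×7.0 + 140×11.0 + 140×22.0 = 6030.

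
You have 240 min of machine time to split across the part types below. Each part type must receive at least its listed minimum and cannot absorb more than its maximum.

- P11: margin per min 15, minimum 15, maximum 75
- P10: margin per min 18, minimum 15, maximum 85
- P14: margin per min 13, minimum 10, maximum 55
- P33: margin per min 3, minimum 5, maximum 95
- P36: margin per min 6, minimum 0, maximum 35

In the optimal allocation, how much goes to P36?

Meeting every minimum uses 15+15+10+5+0 = 45 min, leaving 195.
Rank by margin per min: P10 18 > P11 15 > P14 13 > P36 6 > P33 3.
P10 takes 70 more to reach its cap of 85 → 125 left.
P11 takes 60 more to reach its cap of 75 → 65 left.
P14: +45 to 55 (cap) → 20 left.
P36 has room for 35 more but only 20 remain, so it gets 20.

20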